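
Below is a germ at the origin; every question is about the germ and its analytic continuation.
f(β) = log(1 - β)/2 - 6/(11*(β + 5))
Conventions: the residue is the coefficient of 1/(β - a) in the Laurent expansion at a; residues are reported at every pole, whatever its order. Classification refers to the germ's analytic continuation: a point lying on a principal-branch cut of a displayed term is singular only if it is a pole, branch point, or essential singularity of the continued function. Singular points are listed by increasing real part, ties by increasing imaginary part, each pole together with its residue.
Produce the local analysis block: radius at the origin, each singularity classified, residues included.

Radius of convergence at 0: 1.
At -5: a pole of order 1; residue -6/11.
At 1: a logarithmic branch point.

Denominator factor (β + 5): pole of order 1 at -5, modulus 5.
Branch term (1/2)*log(1 - β/(1)): its argument vanishes at β = 1, a logarithmic branch point, modulus 1.
The radius of convergence is the smallest modulus among the singular points: 1.
The branch term is analytic at -5 and contributes nothing to the residue; only the rational part matters.
At the order-1 pole -5 set g(β) = (β - (-5))*(rational part) = -6/11.
Simple pole: residue = g(a) at a = -5, which is -6/11.
List the singular points by increasing real part (a conjugate pair: the negative imaginary part first).


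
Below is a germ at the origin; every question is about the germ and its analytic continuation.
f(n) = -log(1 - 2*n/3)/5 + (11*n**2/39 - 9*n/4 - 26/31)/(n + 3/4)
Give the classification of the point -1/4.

Denominator factors: n + 3/4 = 1/2 at n = -1/4 — none vanishes.
Branch term log(1 - n/(3/2)): argument at -1/4 is 7/6, nonzero, so -1/4 is not its branch point (a point on a principal cut is still regular for the continued germ).
So the germ continues analytically to -1/4.

The point is a regular point.


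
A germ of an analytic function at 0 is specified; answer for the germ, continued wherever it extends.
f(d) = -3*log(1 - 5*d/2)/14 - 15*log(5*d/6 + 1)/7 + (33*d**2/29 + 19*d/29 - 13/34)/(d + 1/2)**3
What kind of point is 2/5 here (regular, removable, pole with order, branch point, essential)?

The point is a logarithmic branch point.

The term (-3/14)*log(1 - d/(2/5)) has argument 1 - 2/5/(2/5) = 0 at 2/5: a logarithmic (infinitely-sheeted) branch point; the remaining terms are analytic or single-valued there.


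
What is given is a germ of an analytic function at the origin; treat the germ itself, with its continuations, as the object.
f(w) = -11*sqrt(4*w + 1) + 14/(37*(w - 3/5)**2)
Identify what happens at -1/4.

The point is an algebraic (square-root) branch point.

The term (-11)*sqrt(1 - w/(-1/4)) has argument 1 - -1/4/(-1/4) = 0 at -1/4: a square-root (algebraic, two-sheeted) branch point; the remaining terms are analytic or single-valued there.


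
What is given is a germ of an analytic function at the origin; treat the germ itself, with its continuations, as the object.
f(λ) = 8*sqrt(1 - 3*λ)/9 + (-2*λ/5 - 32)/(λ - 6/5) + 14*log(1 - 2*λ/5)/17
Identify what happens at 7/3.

Denominator factors: λ - 6/5 = 17/15 at λ = 7/3 — none vanishes.
Branch term log(1 - λ/(5/2)): argument at 7/3 is 1/15, nonzero, so 7/3 is not its branch point (a point on a principal cut is still regular for the continued germ).
Branch term sqrt(1 - λ/(1/3)): argument at 7/3 is -6, nonzero, so 7/3 is not its branch point (a point on a principal cut is still regular for the continued germ).
So the germ continues analytically to 7/3.

The point is a regular point.


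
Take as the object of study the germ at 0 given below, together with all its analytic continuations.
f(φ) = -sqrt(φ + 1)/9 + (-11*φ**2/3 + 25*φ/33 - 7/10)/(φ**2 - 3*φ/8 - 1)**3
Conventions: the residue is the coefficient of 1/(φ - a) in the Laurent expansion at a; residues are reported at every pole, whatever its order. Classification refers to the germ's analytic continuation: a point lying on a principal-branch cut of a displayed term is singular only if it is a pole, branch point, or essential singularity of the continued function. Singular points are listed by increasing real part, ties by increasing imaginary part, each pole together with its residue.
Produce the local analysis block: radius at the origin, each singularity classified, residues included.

Radius of convergence at 0: -3/16 + (1/16)*sqrt(265).
At -1: an algebraic (square-root) branch point.
At 3/16 - (1/16)*sqrt(265): a pole of order 3; residue -(18761216/3070588125)*sqrt(265).
At 3/16 + (1/16)*sqrt(265): a pole of order 3; residue (18761216/3070588125)*sqrt(265).


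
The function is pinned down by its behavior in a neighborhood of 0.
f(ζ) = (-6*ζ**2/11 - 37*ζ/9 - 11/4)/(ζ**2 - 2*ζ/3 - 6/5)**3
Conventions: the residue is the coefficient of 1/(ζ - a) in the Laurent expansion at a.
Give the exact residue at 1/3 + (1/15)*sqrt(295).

The residue is -(287415/13144256)*sqrt(295).

The factor ζ**2 - 2*ζ/3 - 6/5 splits as (ζ - a)(ζ - a') with a = 1/3 + (1/15)*sqrt(295), a' = 1/3 - (1/15)*sqrt(295). At the order-3 pole a set g(ζ) = (ζ - a)^3*f(ζ) = [-6*ζ**2/11 - 37*ζ/9 - 11/4] / (ζ - a')^3.
Order-3 pole: residue = g''(a)/2; g''(1/3 + (1/15)*sqrt(295)) = -(287415/6572128)*sqrt(295), so the residue is -(287415/13144256)*sqrt(295).


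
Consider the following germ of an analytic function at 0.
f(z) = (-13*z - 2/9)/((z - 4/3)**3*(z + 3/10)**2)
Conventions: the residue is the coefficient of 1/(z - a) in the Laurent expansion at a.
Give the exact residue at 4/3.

At the order-3 pole 4/3 set g(z) = (z - (4/3))^3*f(z) = (-13*z - 2/9)/(z + 3/10)**2.
Order-3 pole: residue = g''(a)/2; g''(4/3) = -16524000/5764801, so the residue is -8262000/5764801.

The residue is -8262000/5764801.


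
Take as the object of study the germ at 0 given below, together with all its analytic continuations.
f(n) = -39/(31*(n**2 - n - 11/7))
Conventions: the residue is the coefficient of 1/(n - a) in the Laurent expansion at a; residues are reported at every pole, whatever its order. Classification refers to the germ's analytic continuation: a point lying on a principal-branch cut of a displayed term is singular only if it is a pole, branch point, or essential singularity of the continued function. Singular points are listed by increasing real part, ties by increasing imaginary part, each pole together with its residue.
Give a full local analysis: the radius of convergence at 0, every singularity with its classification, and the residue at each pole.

Denominator factor (n**2 - n - 11/7): discriminant 51/7, real irrational roots 1/2 + (1/14)*sqrt(357) and 1/2 - (1/14)*sqrt(357); poles of order 1, moduli 1/2 + (1/14)*sqrt(357) and -1/2 + (1/14)*sqrt(357).
The radius of convergence is the smallest modulus among the singular points: -1/2 + (1/14)*sqrt(357).
The factor n**2 - n - 11/7 splits as (n - a)(n - a') with a = 1/2 - (1/14)*sqrt(357), a' = 1/2 + (1/14)*sqrt(357). At the order-1 pole a set g(n) = (n - a)*f(n) = [-39/31] / (n - a').
Simple pole: residue = g(a) at a = 1/2 - (1/14)*sqrt(357), which is (13/527)*sqrt(357).
The factor n**2 - n - 11/7 splits as (n - a)(n - a') with a = 1/2 + (1/14)*sqrt(357), a' = 1/2 - (1/14)*sqrt(357). At the order-1 pole a set g(n) = (n - a)*f(n) = [-39/31] / (n - a').
Simple pole: residue = g(a) at a = 1/2 + (1/14)*sqrt(357), which is -(13/527)*sqrt(357).
List the singular points by increasing real part (a conjugate pair: the negative imaginary part first).

Radius of convergence at 0: -1/2 + (1/14)*sqrt(357).
At 1/2 - (1/14)*sqrt(357): a pole of order 1; residue (13/527)*sqrt(357).
At 1/2 + (1/14)*sqrt(357): a pole of order 1; residue -(13/527)*sqrt(357).


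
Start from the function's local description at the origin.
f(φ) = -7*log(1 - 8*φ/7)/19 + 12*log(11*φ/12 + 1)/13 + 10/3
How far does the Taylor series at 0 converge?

The radius of convergence is 7/8.

Branch term (12/13)*log(1 - φ/(-12/11)): its argument vanishes at φ = -12/11, a logarithmic branch point, modulus 12/11.
Branch term (-7/19)*log(1 - φ/(7/8)): its argument vanishes at φ = 7/8, a logarithmic branch point, modulus 7/8.
The radius of convergence is the smallest modulus among the singular points: 7/8.


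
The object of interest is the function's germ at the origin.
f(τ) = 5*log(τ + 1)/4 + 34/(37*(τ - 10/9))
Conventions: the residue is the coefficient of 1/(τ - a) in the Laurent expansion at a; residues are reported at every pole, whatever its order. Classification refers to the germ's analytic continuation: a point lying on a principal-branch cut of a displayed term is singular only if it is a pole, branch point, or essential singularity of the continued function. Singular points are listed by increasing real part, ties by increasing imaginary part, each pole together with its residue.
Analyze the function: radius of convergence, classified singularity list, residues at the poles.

Denominator factor (τ - 10/9): pole of order 1 at 10/9, modulus 10/9.
Branch term (5/4)*log(1 - τ/(-1)): its argument vanishes at τ = -1, a logarithmic branch point, modulus 1.
The radius of convergence is the smallest modulus among the singular points: 1.
The branch term is analytic at 10/9 and contributes nothing to the residue; only the rational part matters.
At the order-1 pole 10/9 set g(τ) = (τ - (10/9))*(rational part) = 34/37.
Simple pole: residue = g(a) at a = 10/9, which is 34/37.
List the singular points by increasing real part (a conjugate pair: the negative imaginary part first).

Radius of convergence at 0: 1.
At -1: a logarithmic branch point.
At 10/9: a pole of order 1; residue 34/37.


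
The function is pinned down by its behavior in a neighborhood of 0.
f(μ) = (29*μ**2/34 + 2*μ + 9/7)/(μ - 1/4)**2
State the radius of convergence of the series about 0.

Denominator factor (μ - 1/4)^2: pole of order 2 at 1/4, modulus 1/4.
The radius of convergence is the smallest modulus among the singular points: 1/4.

The radius of convergence is 1/4.


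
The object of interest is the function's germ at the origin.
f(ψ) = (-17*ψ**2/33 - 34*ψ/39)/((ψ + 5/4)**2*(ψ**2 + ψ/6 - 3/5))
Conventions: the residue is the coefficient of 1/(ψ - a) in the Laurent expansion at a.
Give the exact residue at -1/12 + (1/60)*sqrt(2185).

The factor ψ**2 + ψ/6 - 3/5 splits as (ψ - a)(ψ - a') with a = -1/12 + (1/60)*sqrt(2185), a' = -1/12 - (1/60)*sqrt(2185). At the order-1 pole a set g(ψ) = (ψ - a)*f(ψ) = [(-17*ψ**2/33 - 34*ψ/39)/(ψ + 5/4)**2] / (ψ - a').
Simple pole: residue = g(a) at a = -1/12 + (1/60)*sqrt(2185), which is -4029340/4684823 + (31314748/2047267651)*sqrt(2185).

The residue is -4029340/4684823 + (31314748/2047267651)*sqrt(2185).


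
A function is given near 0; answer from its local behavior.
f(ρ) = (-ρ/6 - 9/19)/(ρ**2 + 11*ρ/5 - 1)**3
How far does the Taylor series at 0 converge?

Denominator factor (ρ**2 + 11*ρ/5 - 1)^3: discriminant 221/25, real irrational roots -11/10 + (1/10)*sqrt(221) and -11/10 - (1/10)*sqrt(221); poles of order 3, moduli -11/10 + (1/10)*sqrt(221) and 11/10 + (1/10)*sqrt(221).
The radius of convergence is the smallest modulus among the singular points: -11/10 + (1/10)*sqrt(221).

The radius of convergence is -11/10 + (1/10)*sqrt(221).


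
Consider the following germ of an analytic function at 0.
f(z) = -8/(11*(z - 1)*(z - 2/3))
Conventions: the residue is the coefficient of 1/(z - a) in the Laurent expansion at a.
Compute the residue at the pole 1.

At the order-1 pole 1 set g(z) = (z - (1))*f(z) = -8/(11*(z - 2/3)).
Simple pole: residue = g(a) at a = 1, which is -24/11.

The residue is -24/11.


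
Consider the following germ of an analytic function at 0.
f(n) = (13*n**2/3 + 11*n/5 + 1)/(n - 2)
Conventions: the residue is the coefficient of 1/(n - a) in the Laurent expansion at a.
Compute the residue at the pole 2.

At the order-1 pole 2 set g(n) = (n - (2))*f(n) = 13*n**2/3 + 11*n/5 + 1.
Simple pole: residue = g(a) at a = 2, which is 341/15.

The residue is 341/15.


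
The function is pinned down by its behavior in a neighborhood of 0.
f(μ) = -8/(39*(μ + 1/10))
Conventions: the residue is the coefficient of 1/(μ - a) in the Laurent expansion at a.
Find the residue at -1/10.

The residue is -8/39.

At the order-1 pole -1/10 set g(μ) = (μ - (-1/10))*f(μ) = -8/39.
Simple pole: residue = g(a) at a = -1/10, which is -8/39.


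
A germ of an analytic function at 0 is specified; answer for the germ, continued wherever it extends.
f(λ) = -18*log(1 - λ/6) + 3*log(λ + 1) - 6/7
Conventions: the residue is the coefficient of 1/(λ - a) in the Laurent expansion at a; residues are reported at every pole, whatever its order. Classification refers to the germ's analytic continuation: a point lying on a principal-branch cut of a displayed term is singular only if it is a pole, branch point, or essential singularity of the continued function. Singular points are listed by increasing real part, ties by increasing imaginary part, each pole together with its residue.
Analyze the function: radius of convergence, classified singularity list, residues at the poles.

Radius of convergence at 0: 1.
At -1: a logarithmic branch point.
At 6: a logarithmic branch point.

Branch term (3)*log(1 - λ/(-1)): its argument vanishes at λ = -1, a logarithmic branch point, modulus 1.
Branch term (-18)*log(1 - λ/(6)): its argument vanishes at λ = 6, a logarithmic branch point, modulus 6.
The radius of convergence is the smallest modulus among the singular points: 1.
List the singular points by increasing real part (a conjugate pair: the negative imaginary part first).


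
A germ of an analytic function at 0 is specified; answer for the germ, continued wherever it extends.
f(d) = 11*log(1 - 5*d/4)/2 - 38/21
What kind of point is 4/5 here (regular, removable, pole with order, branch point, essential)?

The term (11/2)*log(1 - d/(4/5)) has argument 1 - 4/5/(4/5) = 0 at 4/5: a logarithmic (infinitely-sheeted) branch point; the remaining terms are analytic or single-valued there.

The point is a logarithmic branch point.


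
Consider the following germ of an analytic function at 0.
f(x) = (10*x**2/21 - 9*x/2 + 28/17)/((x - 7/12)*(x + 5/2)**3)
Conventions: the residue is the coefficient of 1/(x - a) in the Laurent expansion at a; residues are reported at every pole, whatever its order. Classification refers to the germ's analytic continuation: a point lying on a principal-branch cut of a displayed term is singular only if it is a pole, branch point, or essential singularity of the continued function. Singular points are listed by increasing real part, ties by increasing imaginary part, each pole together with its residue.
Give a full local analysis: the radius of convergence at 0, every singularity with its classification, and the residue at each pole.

Radius of convergence at 0: 7/12.
At -5/2: a pole of order 3; residue 23968/861101.
At 7/12: a pole of order 1; residue -23968/861101.

Denominator factor (x - 7/12): pole of order 1 at 7/12, modulus 7/12.
Denominator factor (x + 5/2)^3: pole of order 3 at -5/2, modulus 5/2.
The radius of convergence is the smallest modulus among the singular points: 7/12.
At the order-3 pole -5/2 set g(x) = (x - (-5/2))^3*f(x) = (10*x**2/21 - 9*x/2 + 28/17)/(x - 7/12).
Order-3 pole: residue = g''(a)/2; g''(-5/2) = 47936/861101, so the residue is 23968/861101.
At the order-1 pole 7/12 set g(x) = (x - (7/12))*f(x) = (10*x**2/21 - 9*x/2 + 28/17)/(x + 5/2)**3.
Simple pole: residue = g(a) at a = 7/12, which is -23968/861101.
List the singular points by increasing real part (a conjugate pair: the negative imaginary part first).


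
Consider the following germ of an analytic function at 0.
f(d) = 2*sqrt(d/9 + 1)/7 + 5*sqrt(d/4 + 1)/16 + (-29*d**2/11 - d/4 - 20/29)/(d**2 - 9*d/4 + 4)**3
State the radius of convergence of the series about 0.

The radius of convergence is 2.

Denominator factor (d**2 - 9*d/4 + 4)^3: discriminant -175/16, complex-conjugate roots (9/8) + ((5/8)*sqrt(7))*i and (9/8) - ((5/8)*sqrt(7))*i; poles of order 3, moduli 2 and 2.
Branch term (2/7)*sqrt(1 - d/(-9)): its argument vanishes at d = -9, a square-root branch point, modulus 9.
Branch term (5/16)*sqrt(1 - d/(-4)): its argument vanishes at d = -4, a square-root branch point, modulus 4.
The radius of convergence is the smallest modulus among the singular points: 2.


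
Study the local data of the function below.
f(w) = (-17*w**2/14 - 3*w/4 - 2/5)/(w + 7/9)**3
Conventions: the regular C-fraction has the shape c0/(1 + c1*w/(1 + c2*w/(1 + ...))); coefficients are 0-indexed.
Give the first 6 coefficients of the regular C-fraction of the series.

Taylor coefficients (expand at 0): a_0 = -1458/1715, a_1 = 80919/48020, a_2 = -1635147/336140, a_3 = 1436859/117649, a_4 = -43755309/1647086, a_5 = 860402979/16470860.
c0 = a_0 = -1458/1715. Peel one level at a time: if S = 1 + c*w/S' with S'(0) = 1, then c is the w-coefficient of S and S' = c*w/(S - 1).
S_1 = c0/f = 1 + (111/56)*w + (-5623/3136)*w^2 + ...; c1 = 111/56.
S_2 = c1*w/(S_1 - 1) = 1 + (5623/6216)*w + (655429/603729)*w^2 + ...; c2 = 5623/6216.
S_3 = c2*w/(S_2 - 1) = 1 + (-5243432/4369071)*w + (5696975656/1549288321)*w^2 + ...; c3 = -5243432/4369071.
S_4 = c3*w/(S_3 - 1) = 1 + (79045537227/25798340869)*w + (57624196638483/21049771528009)*w^2 + ...; c4 = 79045537227/25798340869.
S_5 = c4*w/(S_4 - 1) = 1 + (-4099167/4588003)*w + ...; c5 = -4099167/4588003.

The regular C-fraction coefficients are [-1458/1715, 111/56, 5623/6216, -5243432/4369071, 79045537227/25798340869, -4099167/4588003].


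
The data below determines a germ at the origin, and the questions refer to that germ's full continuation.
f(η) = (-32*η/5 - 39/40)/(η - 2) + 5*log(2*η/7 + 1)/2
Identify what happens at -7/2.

The term (5/2)*log(1 - η/(-7/2)) has argument 1 - -7/2/(-7/2) = 0 at -7/2: a logarithmic (infinitely-sheeted) branch point; the remaining terms are analytic or single-valued there.

The point is a logarithmic branch point.


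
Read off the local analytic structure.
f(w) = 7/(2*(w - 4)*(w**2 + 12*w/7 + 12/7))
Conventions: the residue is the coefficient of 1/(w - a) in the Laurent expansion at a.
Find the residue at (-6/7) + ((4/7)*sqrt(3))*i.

The residue is (-49/688) + ((833/4128)*sqrt(3))*i.

The factor w**2 + 12*w/7 + 12/7 splits as (w - a)(w - a') with a = (-6/7) + ((4/7)*sqrt(3))*i, a' = (-6/7) - ((4/7)*sqrt(3))*i. At the order-1 pole a set g(w) = (w - a)*f(w) = [7/(2*(w - 4))] / (w - a').
Simple pole: residue = g(a) at a = (-6/7) + ((4/7)*sqrt(3))*i, which is (-49/688) + ((833/4128)*sqrt(3))*i.


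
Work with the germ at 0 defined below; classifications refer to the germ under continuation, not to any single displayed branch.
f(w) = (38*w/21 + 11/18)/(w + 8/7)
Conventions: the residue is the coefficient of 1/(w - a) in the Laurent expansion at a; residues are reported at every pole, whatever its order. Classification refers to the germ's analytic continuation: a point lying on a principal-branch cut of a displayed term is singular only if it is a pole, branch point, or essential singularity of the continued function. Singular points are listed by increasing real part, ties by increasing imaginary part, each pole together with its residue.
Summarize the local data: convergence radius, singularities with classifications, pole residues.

Radius of convergence at 0: 8/7.
At -8/7: a pole of order 1; residue -1285/882.

Denominator factor (w + 8/7): pole of order 1 at -8/7, modulus 8/7.
The radius of convergence is the smallest modulus among the singular points: 8/7.
At the order-1 pole -8/7 set g(w) = (w - (-8/7))*f(w) = 38*w/21 + 11/18.
Simple pole: residue = g(a) at a = -8/7, which is -1285/882.


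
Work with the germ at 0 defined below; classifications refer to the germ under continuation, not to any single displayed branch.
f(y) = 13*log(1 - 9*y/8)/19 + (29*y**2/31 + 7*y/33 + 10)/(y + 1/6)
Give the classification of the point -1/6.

The point is a pole of order 1.

The denominator factor y + 1/6 vanishes at -1/6 and appears to the power 1; the numerator there equals 122645/12276, nonzero, and no other factor vanishes.
The branch terms are analytic at this point.
Hence a pole whose order is the multiplicity, 1.


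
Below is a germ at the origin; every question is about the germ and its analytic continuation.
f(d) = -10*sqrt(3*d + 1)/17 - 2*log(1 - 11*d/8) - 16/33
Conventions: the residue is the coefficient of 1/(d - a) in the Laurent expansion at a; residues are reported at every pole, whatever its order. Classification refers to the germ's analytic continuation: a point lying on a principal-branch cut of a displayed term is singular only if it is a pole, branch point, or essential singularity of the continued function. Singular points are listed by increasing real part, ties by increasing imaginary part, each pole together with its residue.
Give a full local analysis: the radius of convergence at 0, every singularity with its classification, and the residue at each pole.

Branch term (-10/17)*sqrt(1 - d/(-1/3)): its argument vanishes at d = -1/3, a square-root branch point, modulus 1/3.
Branch term (-2)*log(1 - d/(8/11)): its argument vanishes at d = 8/11, a logarithmic branch point, modulus 8/11.
The radius of convergence is the smallest modulus among the singular points: 1/3.
List the singular points by increasing real part (a conjugate pair: the negative imaginary part first).

Radius of convergence at 0: 1/3.
At -1/3: an algebraic (square-root) branch point.
At 8/11: a logarithmic branch point.


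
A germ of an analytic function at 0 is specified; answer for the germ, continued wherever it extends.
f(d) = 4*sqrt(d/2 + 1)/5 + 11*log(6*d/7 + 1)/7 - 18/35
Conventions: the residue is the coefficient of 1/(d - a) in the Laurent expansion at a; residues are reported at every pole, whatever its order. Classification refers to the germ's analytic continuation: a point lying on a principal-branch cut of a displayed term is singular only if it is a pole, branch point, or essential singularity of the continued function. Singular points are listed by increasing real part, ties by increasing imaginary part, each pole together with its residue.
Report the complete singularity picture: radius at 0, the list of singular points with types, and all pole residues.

Radius of convergence at 0: 7/6.
At -2: an algebraic (square-root) branch point.
At -7/6: a logarithmic branch point.

Branch term (11/7)*log(1 - d/(-7/6)): its argument vanishes at d = -7/6, a logarithmic branch point, modulus 7/6.
Branch term (4/5)*sqrt(1 - d/(-2)): its argument vanishes at d = -2, a square-root branch point, modulus 2.
The radius of convergence is the smallest modulus among the singular points: 7/6.
List the singular points by increasing real part (a conjugate pair: the negative imaginary part first).


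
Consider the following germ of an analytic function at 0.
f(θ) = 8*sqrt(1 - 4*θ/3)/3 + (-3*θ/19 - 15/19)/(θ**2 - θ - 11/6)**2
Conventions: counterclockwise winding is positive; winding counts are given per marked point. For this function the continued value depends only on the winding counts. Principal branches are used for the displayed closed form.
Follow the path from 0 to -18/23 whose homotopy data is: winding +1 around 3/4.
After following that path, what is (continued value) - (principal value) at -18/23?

Continued minus principal equals -(16/69)*sqrt(1081).

The rational part is single-valued and drops out of the difference; each branch term changes only by its own monodromy.
(8/3)*sqrt(1 - θ/(3/4)): winding +1 is odd, the square root flips sign, contributing -2*(8/3)*sqrt(1 - (-18/23)/(3/4)) = -2*(8/3)*sqrt(47/23) = -(16/69)*sqrt(1081).
Summing the contributions at θ = -18/23 gives -(16/69)*sqrt(1081).


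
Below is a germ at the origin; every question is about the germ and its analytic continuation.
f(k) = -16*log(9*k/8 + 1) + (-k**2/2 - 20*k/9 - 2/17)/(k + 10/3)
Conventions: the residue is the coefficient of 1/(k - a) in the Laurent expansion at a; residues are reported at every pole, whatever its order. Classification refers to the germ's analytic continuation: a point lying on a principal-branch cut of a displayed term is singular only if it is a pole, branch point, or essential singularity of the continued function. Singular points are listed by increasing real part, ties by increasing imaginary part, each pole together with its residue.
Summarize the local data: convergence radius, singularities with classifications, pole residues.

Radius of convergence at 0: 8/9.
At -10/3: a pole of order 1; residue 796/459.
At -8/9: a logarithmic branch point.

Denominator factor (k + 10/3): pole of order 1 at -10/3, modulus 10/3.
Branch term (-16)*log(1 - k/(-8/9)): its argument vanishes at k = -8/9, a logarithmic branch point, modulus 8/9.
The radius of convergence is the smallest modulus among the singular points: 8/9.
The branch term is analytic at -10/3 and contributes nothing to the residue; only the rational part matters.
At the order-1 pole -10/3 set g(k) = (k - (-10/3))*(rational part) = -k**2/2 - 20*k/9 - 2/17.
Simple pole: residue = g(a) at a = -10/3, which is 796/459.
List the singular points by increasing real part (a conjugate pair: the negative imaginary part first).


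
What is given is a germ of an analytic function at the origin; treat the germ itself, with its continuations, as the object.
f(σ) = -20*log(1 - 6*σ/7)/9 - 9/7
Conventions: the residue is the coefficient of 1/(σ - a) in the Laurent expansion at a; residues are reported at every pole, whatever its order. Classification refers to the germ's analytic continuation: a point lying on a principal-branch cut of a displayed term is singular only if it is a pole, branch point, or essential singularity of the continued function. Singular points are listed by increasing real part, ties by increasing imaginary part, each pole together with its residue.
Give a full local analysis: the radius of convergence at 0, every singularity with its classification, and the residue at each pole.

Branch term (-20/9)*log(1 - σ/(7/6)): its argument vanishes at σ = 7/6, a logarithmic branch point, modulus 7/6.
The radius of convergence is the smallest modulus among the singular points: 7/6.

Radius of convergence at 0: 7/6.
At 7/6: a logarithmic branch point.


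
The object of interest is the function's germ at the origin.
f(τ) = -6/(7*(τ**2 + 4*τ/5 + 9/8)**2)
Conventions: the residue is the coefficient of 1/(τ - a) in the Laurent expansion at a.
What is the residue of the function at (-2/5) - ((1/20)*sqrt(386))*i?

The factor τ**2 + 4*τ/5 + 9/8 splits as (τ - a)(τ - a') with a = (-2/5) - ((1/20)*sqrt(386))*i, a' = (-2/5) + ((1/20)*sqrt(386))*i. At the order-2 pole a set g(τ) = (τ - a)^2*f(τ) = [-6/7] / (τ - a')^2.
Order-2 pole: residue = g'(a); g'((-2/5) - ((1/20)*sqrt(386))*i) = -((3000/260743)*sqrt(386))*i, so the residue is -((3000/260743)*sqrt(386))*i.

The residue is -((3000/260743)*sqrt(386))*i.


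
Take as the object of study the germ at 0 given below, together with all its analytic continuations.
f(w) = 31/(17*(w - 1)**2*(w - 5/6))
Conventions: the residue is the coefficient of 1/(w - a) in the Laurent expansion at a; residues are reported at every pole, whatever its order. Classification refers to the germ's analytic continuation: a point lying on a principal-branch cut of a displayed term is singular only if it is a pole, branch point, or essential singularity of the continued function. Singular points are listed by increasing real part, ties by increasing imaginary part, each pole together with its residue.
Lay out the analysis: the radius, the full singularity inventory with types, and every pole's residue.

Radius of convergence at 0: 5/6.
At 5/6: a pole of order 1; residue 1116/17.
At 1: a pole of order 2; residue -1116/17.

Denominator factor (w - 1)^2: pole of order 2 at 1, modulus 1.
Denominator factor (w - 5/6): pole of order 1 at 5/6, modulus 5/6.
The radius of convergence is the smallest modulus among the singular points: 5/6.
At the order-1 pole 5/6 set g(w) = (w - (5/6))*f(w) = 31/(17*(w - 1)**2).
Simple pole: residue = g(a) at a = 5/6, which is 1116/17.
At the order-2 pole 1 set g(w) = (w - (1))^2*f(w) = 31/(17*(w - 5/6)).
Order-2 pole: residue = g'(a); g'(1) = -1116/17, so the residue is -1116/17.
List the singular points by increasing real part (a conjugate pair: the negative imaginary part first).


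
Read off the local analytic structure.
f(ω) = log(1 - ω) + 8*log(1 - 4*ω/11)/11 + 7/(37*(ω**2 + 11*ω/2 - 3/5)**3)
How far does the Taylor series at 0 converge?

Denominator factor (ω**2 + 11*ω/2 - 3/5)^3: discriminant 653/20, real irrational roots -11/4 + (1/20)*sqrt(3265) and -11/4 - (1/20)*sqrt(3265); poles of order 3, moduli -11/4 + (1/20)*sqrt(3265) and 11/4 + (1/20)*sqrt(3265).
Branch term (8/11)*log(1 - ω/(11/4)): its argument vanishes at ω = 11/4, a logarithmic branch point, modulus 11/4.
Branch term (1)*log(1 - ω/(1)): its argument vanishes at ω = 1, a logarithmic branch point, modulus 1.
The radius of convergence is the smallest modulus among the singular points: -11/4 + (1/20)*sqrt(3265).

The radius of convergence is -11/4 + (1/20)*sqrt(3265).


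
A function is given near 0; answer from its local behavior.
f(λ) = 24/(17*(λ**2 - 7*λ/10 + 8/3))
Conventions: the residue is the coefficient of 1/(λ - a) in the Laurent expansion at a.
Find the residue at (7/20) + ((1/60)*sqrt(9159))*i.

The factor λ**2 - 7*λ/10 + 8/3 splits as (λ - a)(λ - a') with a = (7/20) + ((1/60)*sqrt(9159))*i, a' = (7/20) - ((1/60)*sqrt(9159))*i. At the order-1 pole a set g(λ) = (λ - a)*f(λ) = [24/17] / (λ - a').
Simple pole: residue = g(a) at a = (7/20) + ((1/60)*sqrt(9159))*i, which is -((240/51901)*sqrt(9159))*i.

The residue is -((240/51901)*sqrt(9159))*i.


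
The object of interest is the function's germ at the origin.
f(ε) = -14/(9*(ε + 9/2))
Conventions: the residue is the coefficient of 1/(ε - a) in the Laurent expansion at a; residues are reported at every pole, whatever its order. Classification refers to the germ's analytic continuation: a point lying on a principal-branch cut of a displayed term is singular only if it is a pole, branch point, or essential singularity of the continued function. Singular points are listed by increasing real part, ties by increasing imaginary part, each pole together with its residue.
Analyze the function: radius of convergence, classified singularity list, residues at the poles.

Denominator factor (ε + 9/2): pole of order 1 at -9/2, modulus 9/2.
The radius of convergence is the smallest modulus among the singular points: 9/2.
At the order-1 pole -9/2 set g(ε) = (ε - (-9/2))*f(ε) = -14/9.
Simple pole: residue = g(a) at a = -9/2, which is -14/9.

Radius of convergence at 0: 9/2.
At -9/2: a pole of order 1; residue -14/9.


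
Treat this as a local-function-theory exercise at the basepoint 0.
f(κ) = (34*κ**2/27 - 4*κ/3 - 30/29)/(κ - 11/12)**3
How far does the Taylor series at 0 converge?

The radius of convergence is 11/12.

Denominator factor (κ - 11/12)^3: pole of order 3 at 11/12, modulus 11/12.
The radius of convergence is the smallest modulus among the singular points: 11/12.


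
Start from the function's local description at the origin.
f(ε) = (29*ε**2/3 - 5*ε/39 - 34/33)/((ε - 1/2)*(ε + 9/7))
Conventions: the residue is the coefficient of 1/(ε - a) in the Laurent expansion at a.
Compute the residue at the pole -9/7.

The residue is -635428/75075.

At the order-1 pole -9/7 set g(ε) = (ε - (-9/7))*f(ε) = (29*ε**2/3 - 5*ε/39 - 34/33)/(ε - 1/2).
Simple pole: residue = g(a) at a = -9/7, which is -635428/75075.


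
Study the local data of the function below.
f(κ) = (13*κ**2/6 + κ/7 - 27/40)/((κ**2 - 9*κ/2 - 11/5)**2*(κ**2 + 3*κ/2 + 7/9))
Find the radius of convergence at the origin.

The radius of convergence is -9/4 + (1/20)*sqrt(2905).

Denominator factor (κ**2 - 9*κ/2 - 11/5)^2: discriminant 581/20, real irrational roots 9/4 + (1/20)*sqrt(2905) and 9/4 - (1/20)*sqrt(2905); poles of order 2, moduli 9/4 + (1/20)*sqrt(2905) and -9/4 + (1/20)*sqrt(2905).
Denominator factor (κ**2 + 3*κ/2 + 7/9): discriminant -31/36, complex-conjugate roots (-3/4) + ((1/12)*sqrt(31))*i and (-3/4) - ((1/12)*sqrt(31))*i; poles of order 1, moduli (1/3)*sqrt(7) and (1/3)*sqrt(7).
The radius of convergence is the smallest modulus among the singular points: -9/4 + (1/20)*sqrt(2905).


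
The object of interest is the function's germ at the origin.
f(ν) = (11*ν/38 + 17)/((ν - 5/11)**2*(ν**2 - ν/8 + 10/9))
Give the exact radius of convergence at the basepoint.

The radius of convergence is 5/11.

Denominator factor (ν**2 - ν/8 + 10/9): discriminant -2551/576, complex-conjugate roots (1/16) + ((1/48)*sqrt(2551))*i and (1/16) - ((1/48)*sqrt(2551))*i; poles of order 1, moduli (1/3)*sqrt(10) and (1/3)*sqrt(10).
Denominator factor (ν - 5/11)^2: pole of order 2 at 5/11, modulus 5/11.
The radius of convergence is the smallest modulus among the singular points: 5/11.


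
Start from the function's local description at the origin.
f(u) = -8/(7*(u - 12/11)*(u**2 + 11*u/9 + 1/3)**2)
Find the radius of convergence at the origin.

Denominator factor (u**2 + 11*u/9 + 1/3)^2: discriminant 13/81, real irrational roots -11/18 + (1/18)*sqrt(13) and -11/18 - (1/18)*sqrt(13); poles of order 2, moduli 11/18 - (1/18)*sqrt(13) and 11/18 + (1/18)*sqrt(13).
Denominator factor (u - 12/11): pole of order 1 at 12/11, modulus 12/11.
The radius of convergence is the smallest modulus among the singular points: 11/18 - (1/18)*sqrt(13).

The radius of convergence is 11/18 - (1/18)*sqrt(13).


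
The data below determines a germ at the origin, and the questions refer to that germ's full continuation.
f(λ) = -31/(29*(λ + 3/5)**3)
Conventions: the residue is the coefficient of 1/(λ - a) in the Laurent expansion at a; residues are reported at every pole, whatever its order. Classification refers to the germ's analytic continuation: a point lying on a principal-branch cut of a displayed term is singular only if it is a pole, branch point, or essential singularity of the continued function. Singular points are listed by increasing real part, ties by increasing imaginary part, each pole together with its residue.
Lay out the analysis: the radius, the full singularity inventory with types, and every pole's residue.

Denominator factor (λ + 3/5)^3: pole of order 3 at -3/5, modulus 3/5.
The radius of convergence is the smallest modulus among the singular points: 3/5.
At the order-3 pole -3/5 set g(λ) = (λ - (-3/5))^3*f(λ) = -31/29.
Order-3 pole: residue = g''(a)/2; g''(-3/5) = 0, so the residue is 0.

Radius of convergence at 0: 3/5.
At -3/5: a pole of order 3; residue 0.


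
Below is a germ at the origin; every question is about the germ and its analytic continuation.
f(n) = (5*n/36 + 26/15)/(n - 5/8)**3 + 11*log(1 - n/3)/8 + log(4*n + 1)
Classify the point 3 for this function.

The point is a logarithmic branch point.

The term (11/8)*log(1 - n/(3)) has argument 1 - 3/(3) = 0 at 3: a logarithmic (infinitely-sheeted) branch point; the remaining terms are analytic or single-valued there.


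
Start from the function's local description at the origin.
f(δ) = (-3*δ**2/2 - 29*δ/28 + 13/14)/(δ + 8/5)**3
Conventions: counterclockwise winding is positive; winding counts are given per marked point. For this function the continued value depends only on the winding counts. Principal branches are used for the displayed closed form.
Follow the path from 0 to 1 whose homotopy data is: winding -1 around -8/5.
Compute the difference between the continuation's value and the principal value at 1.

Continued minus principal equals 0.

The function is rational, hence single-valued: continuing it around any pole returns the same value, so the difference is 0.


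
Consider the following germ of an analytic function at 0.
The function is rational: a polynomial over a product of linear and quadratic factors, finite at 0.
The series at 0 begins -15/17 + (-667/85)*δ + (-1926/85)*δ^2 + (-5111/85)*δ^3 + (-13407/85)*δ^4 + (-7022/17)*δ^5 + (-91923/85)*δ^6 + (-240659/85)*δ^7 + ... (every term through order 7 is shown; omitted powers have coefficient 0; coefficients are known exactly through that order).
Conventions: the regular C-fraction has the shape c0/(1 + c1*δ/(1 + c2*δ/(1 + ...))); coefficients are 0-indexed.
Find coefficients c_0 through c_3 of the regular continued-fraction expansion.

Taylor coefficients (read off): a_0 = -15/17, a_1 = -667/85, a_2 = -1926/85, a_3 = -5111/85.
c0 = a_0 = -15/17. Peel one level at a time: if S = 1 + c*δ/S' with S'(0) = 1, then c is the δ-coefficient of S and S' = c*δ/(S - 1).
S_1 = c0/f = 1 + (-667/75)*δ + (300439/5625)*δ^2 + ...; c1 = -667/75.
S_2 = c1*δ/(S_1 - 1) = 1 + (300439/50025)*δ + (300439/444889)*δ^2 + ...; c2 = 300439/50025.
S_3 = c2*δ/(S_2 - 1) = 1 + (-75/667)*δ + ...; c3 = -75/667.

The regular C-fraction coefficients are [-15/17, -667/75, 300439/50025, -75/667].


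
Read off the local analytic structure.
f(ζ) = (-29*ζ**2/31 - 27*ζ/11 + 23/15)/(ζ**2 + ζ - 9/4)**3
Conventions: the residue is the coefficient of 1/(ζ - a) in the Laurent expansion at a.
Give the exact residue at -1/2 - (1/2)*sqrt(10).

The factor ζ**2 + ζ - 9/4 splits as (ζ - a)(ζ - a') with a = -1/2 - (1/2)*sqrt(10), a' = -1/2 + (1/2)*sqrt(10). At the order-3 pole a set g(ζ) = (ζ - a)^3*f(ζ) = [-29*ζ**2/31 - 27*ζ/11 + 23/15] / (ζ - a')^3.
Order-3 pole: residue = g''(a)/2; g''(-1/2 - (1/2)*sqrt(10)) = -(67647/1705000)*sqrt(10), so the residue is -(67647/3410000)*sqrt(10).

The residue is -(67647/3410000)*sqrt(10).


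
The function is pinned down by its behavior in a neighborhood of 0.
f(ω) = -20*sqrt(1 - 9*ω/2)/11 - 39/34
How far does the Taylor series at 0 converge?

The radius of convergence is 2/9.

Branch term (-20/11)*sqrt(1 - ω/(2/9)): its argument vanishes at ω = 2/9, a square-root branch point, modulus 2/9.
The radius of convergence is the smallest modulus among the singular points: 2/9.


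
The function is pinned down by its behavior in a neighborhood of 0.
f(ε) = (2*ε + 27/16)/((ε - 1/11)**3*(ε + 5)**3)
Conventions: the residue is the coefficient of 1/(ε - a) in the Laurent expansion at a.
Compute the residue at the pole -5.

At the order-3 pole -5 set g(ε) = (ε - (-5))^3*f(ε) = (2*ε + 27/16)/(ε - 1/11)**3.
Order-3 pole: residue = g''(a)/2; g''(-5) = 3557763/314703872, so the residue is 3557763/629407744.

The residue is 3557763/629407744.


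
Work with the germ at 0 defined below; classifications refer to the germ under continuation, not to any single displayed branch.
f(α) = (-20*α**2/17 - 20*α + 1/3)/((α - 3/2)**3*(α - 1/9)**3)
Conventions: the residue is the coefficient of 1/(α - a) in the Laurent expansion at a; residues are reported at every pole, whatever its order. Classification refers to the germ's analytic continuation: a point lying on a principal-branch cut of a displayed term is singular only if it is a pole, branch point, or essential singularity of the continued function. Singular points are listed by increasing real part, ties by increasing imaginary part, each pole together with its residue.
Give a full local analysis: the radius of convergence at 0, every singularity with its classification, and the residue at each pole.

Denominator factor (α - 3/2)^3: pole of order 3 at 3/2, modulus 3/2.
Denominator factor (α - 1/9)^3: pole of order 3 at 1/9, modulus 1/9.
The radius of convergence is the smallest modulus among the singular points: 1/9.
At the order-3 pole 1/9 set g(α) = (α - (1/9))^3*f(α) = (-20*α**2/17 - 20*α + 1/3)/(α - 3/2)**3.
Order-3 pole: residue = g''(a)/2; g''(1/9) = 6303272256/166015625, so the residue is 3151636128/166015625.
At the order-3 pole 3/2 set g(α) = (α - (3/2))^3*f(α) = (-20*α**2/17 - 20*α + 1/3)/(α - 1/9)**3.
Order-3 pole: residue = g''(a)/2; g''(3/2) = -6303272256/166015625, so the residue is -3151636128/166015625.
List the singular points by increasing real part (a conjugate pair: the negative imaginary part first).

Radius of convergence at 0: 1/9.
At 1/9: a pole of order 3; residue 3151636128/166015625.
At 3/2: a pole of order 3; residue -3151636128/166015625.
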